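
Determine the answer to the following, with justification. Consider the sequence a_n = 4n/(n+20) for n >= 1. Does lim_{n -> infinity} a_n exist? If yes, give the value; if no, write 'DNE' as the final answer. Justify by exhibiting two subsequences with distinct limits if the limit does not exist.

Examine the behaviour of a_n along subsequences.
Even-n subsequence a_{2k} = 4(2k)/(2k+20) -> 4. Odd-n subsequence a_{2k+1} = 4(2k+1)/(2k+21) -> 4. Both tend to 4, which suggests the limit is 4; verify directly.
|a_n - 4| = |4n - 4(n+20)| / (n+20) = 80/(n+20) < 80/n for every n >= 1.
Given epsilon > 0, choose a positive integer N > 80/epsilon. Then for all n >= N, |a_n - 4| < 80/n <= 80/N < epsilon.
So by the definition of the limit, lim a_n exists and equals 4.

4


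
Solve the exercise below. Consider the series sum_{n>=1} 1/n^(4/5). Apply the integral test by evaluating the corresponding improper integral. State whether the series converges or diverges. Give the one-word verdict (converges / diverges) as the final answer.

Let f(x) = x^(-4/5). Then f is positive, continuous, and decreasing on [1, infinity), so the integral test applies.
Compute the improper integral int_{1}^infinity f(x) dx:
  antiderivative F(x) = 5*x^(1/5).
  As x -> infinity, F(x) -> infinity (since p = 4/5 < 1).
  So the integral diverges. By the integral test, the series diverges.

diverges


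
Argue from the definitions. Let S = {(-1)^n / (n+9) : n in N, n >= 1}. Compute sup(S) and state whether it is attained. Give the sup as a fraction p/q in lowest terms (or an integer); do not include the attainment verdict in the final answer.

Analysis:
- Values: -1/10, 1/11, -1/12, 1/13, -1/14, ...
- Positive terms (even n): 1/(2+9), 1/(4+9), ... decreasing -> max = 1/11 (n=2).
- Negative terms (odd n): -1/(1+9), -1/(3+9), ... increasing -> min = -1/10 (n=1).
- So sup = 1/11 (attained at n=2); inf = -1/10 (attained at n=1).
Conclusion: sup(S) = 1/11, attained in S.

1/11


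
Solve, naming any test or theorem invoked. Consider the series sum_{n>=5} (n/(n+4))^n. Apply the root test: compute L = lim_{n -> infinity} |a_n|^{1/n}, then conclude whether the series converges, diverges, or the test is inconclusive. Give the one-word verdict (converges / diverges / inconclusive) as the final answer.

Let a_n denote the general term. Form |a_n|^(1/n) and simplify:
|a_n|^(1/n) = n/(n + 4)
Take the limit as n -> infinity: L = 1.
Since L = 1, the root test is inconclusive. (In fact a_n = (n/(n+4))^n -> e^(-4) != 0, so the nth-term test shows divergence; but the root test itself gives no conclusion.)

inconclusive


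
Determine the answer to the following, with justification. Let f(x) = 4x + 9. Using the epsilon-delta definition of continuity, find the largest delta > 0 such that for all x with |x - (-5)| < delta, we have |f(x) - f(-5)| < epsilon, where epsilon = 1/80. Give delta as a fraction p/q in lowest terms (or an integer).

We compute f(-5) = 4*(-5) + 9 = -11.
|f(x) - f(-5)| = |4x + 9 - (-11)| = |4(x - (-5))| = 4|x - (-5)|.
We need 4|x - (-5)| < 1/80, i.e. |x - (-5)| < 1/80 / 4 = 1/320.
So any delta <= 1/320 works. Conversely, if delta > 1/320, then x = -5 + 1/320 satisfies |x - (-5)| = 1/320 < delta but |f(x) - f(-5)| = 4 * 1/320 = 1/80, which is not < 1/80; so no larger delta works.
Hence the largest such delta is 1/320.

1/320


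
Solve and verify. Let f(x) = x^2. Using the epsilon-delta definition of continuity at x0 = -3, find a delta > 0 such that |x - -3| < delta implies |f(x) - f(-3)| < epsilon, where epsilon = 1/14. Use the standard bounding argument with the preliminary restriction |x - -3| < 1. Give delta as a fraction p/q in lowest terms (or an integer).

Factor: |x^2 - (-3)^2| = |x - -3| * |x + -3|.
Impose |x - -3| < 1 first. Then |x + -3| = |(x - -3) + 2*(-3)| <= |x - -3| + 2*|-3| < 1 + 6 = 7.
So |x^2 - (-3)^2| < delta * 7.
We need delta * 7 <= 1/14, i.e. delta <= 1/14/7 = 1/98.
Since 1/98 < 1, this is tighter than 1; take delta = 1/98.
So delta = 1/98 works.

1/98


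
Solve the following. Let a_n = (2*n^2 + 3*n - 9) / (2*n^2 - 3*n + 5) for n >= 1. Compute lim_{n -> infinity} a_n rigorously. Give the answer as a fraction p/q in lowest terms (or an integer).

Divide numerator and denominator by n^2, the highest power:
numerator / n^2 = 2 + 3/n - 9/n^2
denominator / n^2 = 2 - 3/n + 5/n^2
As n -> infinity, all terms of the form c/n^k (k >= 1) tend to 0.
So numerator / n^2 -> 2 and denominator / n^2 -> 2.
Therefore lim a_n = 1.

1


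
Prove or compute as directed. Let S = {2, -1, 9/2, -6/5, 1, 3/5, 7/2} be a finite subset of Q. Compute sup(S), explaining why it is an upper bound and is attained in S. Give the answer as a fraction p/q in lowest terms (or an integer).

S is finite, so sup(S) = max(S).
Sorted decreasing:
9/2, 7/2, 2, 1, 3/5, -1, -6/5
The extremum is 9/2.
For every x in S, x <= 9/2. And 9/2 is in S, so it is attained.
Therefore sup(S) = 9/2.

9/2


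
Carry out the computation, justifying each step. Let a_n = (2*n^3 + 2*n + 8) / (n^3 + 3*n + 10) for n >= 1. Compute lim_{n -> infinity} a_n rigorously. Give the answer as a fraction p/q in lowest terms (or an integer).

Divide numerator and denominator by n^3, the highest power:
numerator / n^3 = 2 + 2/n^2 + 8/n^3
denominator / n^3 = 1 + 3/n^2 + 10/n^3
As n -> infinity, all terms of the form c/n^k (k >= 1) tend to 0.
So numerator / n^3 -> 2 and denominator / n^3 -> 1.
Therefore lim a_n = 2.

2


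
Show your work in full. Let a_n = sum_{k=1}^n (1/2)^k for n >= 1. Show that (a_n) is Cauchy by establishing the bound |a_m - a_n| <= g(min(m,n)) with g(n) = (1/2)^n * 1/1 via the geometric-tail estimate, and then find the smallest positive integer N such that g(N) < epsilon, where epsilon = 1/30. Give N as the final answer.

For m > n >= 1: |a_m - a_n| = sum_{k=n+1}^m (1/2)^k < sum_{k=n+1}^infinity (1/2)^k = (1/2)^(n+1) / (1 - 1/2) = (1/2)^n * (1/2) * (2/1) = (1/2)^n * 1/1.
So g(n) = (1/2)^n / 1. Since g(n) -> 0, (a_n) is Cauchy.
Now solve g(N) < 1/30: (1/2)^N / 1 < 1/30 <=> 2^N > 1 / (1 * 1/30) = 30.
Check powers of 2: 2^4 = 16 <= 30, 2^5 = 32 > 30.
So the smallest such N is 5. Check: g(5) = 1/(1 * 32) = 1/32 < 1/30.

5


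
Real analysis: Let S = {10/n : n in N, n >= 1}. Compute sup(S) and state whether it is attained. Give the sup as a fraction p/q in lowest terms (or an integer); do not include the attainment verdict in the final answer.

Analysis:
- Values: 10, 5, 10/3, 5/2, ... strictly decreasing.
- The maximum is 10 (n=1); sup = 10 (attained).
- The set is bounded below by 0; 10/n -> 0 so 0 is the greatest lower bound.
- 0 is not in the set, so inf = 0 is not attained.
Conclusion: sup(S) = 10, attained in S.

10


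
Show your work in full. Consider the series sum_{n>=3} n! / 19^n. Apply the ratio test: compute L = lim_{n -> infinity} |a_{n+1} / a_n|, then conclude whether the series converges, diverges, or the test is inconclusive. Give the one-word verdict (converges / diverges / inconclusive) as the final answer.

Let a_n denote the general term. Form the ratio a_{n+1}/a_n and simplify:
a_{n+1}/a_n = n/19 + 1/19
Take the limit as n -> infinity: L = infinity.
Since L = infinity > 1 (or L = infinity), the ratio test implies the series diverges.

diverges


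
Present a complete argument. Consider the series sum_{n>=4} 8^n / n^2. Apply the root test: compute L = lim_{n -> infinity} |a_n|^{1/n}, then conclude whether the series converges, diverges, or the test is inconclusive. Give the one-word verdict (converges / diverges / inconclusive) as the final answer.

Let a_n denote the general term. Form |a_n|^(1/n) and simplify:
|a_n|^(1/n) = 8/n^(2/n)
Take the limit as n -> infinity: L = 8.
Since L = 8 > 1, the root test implies divergence.

diverges


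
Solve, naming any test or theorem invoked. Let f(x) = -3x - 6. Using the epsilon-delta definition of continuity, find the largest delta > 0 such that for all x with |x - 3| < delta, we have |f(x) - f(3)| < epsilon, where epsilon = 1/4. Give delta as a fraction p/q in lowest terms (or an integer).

We compute f(3) = -3*(3) - 6 = -15.
|f(x) - f(3)| = |-3x - 6 - (-15)| = |-3(x - 3)| = 3|x - 3|.
We need 3|x - 3| < 1/4, i.e. |x - 3| < 1/4 / 3 = 1/12.
So any delta <= 1/12 works. Conversely, if delta > 1/12, then x = 3 + 1/12 satisfies |x - 3| = 1/12 < delta but |f(x) - f(3)| = 3 * 1/12 = 1/4, which is not < 1/4; so no larger delta works.
Hence the largest such delta is 1/12.

1/12


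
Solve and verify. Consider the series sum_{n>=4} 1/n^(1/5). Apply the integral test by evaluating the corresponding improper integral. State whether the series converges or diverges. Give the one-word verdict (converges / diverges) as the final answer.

Let f(x) = x^(-1/5). Then f is positive, continuous, and decreasing on [4, infinity), so the integral test applies.
Compute the improper integral int_{4}^infinity f(x) dx:
  antiderivative F(x) = 5*x^(4/5)/4.
  As x -> infinity, F(x) -> infinity (since p = 1/5 < 1).
  So the integral diverges. By the integral test, the series diverges.

diverges


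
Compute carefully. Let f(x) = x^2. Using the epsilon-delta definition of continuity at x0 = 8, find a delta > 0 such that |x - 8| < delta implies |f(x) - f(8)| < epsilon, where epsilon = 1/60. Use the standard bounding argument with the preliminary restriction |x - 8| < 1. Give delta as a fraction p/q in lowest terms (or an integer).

Factor: |x^2 - (8)^2| = |x - 8| * |x + 8|.
Impose |x - 8| < 1 first. Then |x + 8| = |(x - 8) + 2*(8)| <= |x - 8| + 2*|8| < 1 + 16 = 17.
So |x^2 - (8)^2| < delta * 17.
We need delta * 17 <= 1/60, i.e. delta <= 1/60/17 = 1/1020.
Since 1/1020 < 1, this is tighter than 1; take delta = 1/1020.
So delta = 1/1020 works.

1/1020


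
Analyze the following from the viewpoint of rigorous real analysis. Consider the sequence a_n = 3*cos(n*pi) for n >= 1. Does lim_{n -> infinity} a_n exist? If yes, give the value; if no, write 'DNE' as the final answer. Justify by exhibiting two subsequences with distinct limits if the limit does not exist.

Examine the behaviour of a_n along subsequences.
cos(n*pi) = (-1)^n, so a_n = 3*(-1)^n. a_{2k} = 3 -> 3. a_{2k+1} = -3 -> -3.
Since these two subsequential limits are 3 and -3, distinct, the full sequence cannot converge (a convergent sequence has all subsequences tending to the same limit). So lim a_n does not exist.

DNE


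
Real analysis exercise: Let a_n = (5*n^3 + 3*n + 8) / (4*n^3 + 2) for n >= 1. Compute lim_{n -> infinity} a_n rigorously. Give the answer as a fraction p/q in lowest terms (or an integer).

Divide numerator and denominator by n^3, the highest power:
numerator / n^3 = 5 + 3/n^2 + 8/n^3
denominator / n^3 = 4 + 2/n^3
As n -> infinity, all terms of the form c/n^k (k >= 1) tend to 0.
So numerator / n^3 -> 5 and denominator / n^3 -> 4.
Therefore lim a_n = 5/4.

5/4


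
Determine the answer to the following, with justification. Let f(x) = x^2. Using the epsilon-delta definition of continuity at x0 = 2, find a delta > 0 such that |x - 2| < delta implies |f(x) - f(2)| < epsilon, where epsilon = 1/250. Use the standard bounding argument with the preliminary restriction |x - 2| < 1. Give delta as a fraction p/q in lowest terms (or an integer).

Factor: |x^2 - (2)^2| = |x - 2| * |x + 2|.
Impose |x - 2| < 1 first. Then |x + 2| = |(x - 2) + 2*(2)| <= |x - 2| + 2*|2| < 1 + 4 = 5.
So |x^2 - (2)^2| < delta * 5.
We need delta * 5 <= 1/250, i.e. delta <= 1/250/5 = 1/1250.
Since 1/1250 < 1, this is tighter than 1; take delta = 1/1250.
So delta = 1/1250 works.

1/1250


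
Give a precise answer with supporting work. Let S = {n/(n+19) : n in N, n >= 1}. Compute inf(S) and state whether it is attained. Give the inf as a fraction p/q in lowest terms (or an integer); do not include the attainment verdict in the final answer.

Analysis:
- Values: 1/20, 2/21, 3/22, 4/23, ... strictly increasing.
- Minimum is 1/20 (n=1); inf = 1/20 (attained).
- n/(n+19) = 1 - 19/(n+19) -> 1 from below as n -> infinity, and never equals 1.
- So sup = 1 (not attained).
Conclusion: inf(S) = 1/20, attained in S.

1/20


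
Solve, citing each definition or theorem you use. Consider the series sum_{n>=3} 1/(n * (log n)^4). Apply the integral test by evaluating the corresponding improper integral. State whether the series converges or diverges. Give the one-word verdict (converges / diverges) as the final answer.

Let f(x) = 1/(x*log(x)^4). Then f is positive, continuous, and decreasing on [3, infinity), so the integral test applies.
Compute the improper integral int_{3}^infinity f(x) dx:
  antiderivative F(x) = -1/(3*log(x)^3).
  F(x) -> 0 as x -> infinity.  int = 0 - F(3) = 1/(3*log(3)^3) < infinity. By the integral test, the series converges.

converges


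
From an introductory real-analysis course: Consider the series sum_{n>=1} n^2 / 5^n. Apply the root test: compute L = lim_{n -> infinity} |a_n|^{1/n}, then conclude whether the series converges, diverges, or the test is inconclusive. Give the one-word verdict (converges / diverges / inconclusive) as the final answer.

Let a_n denote the general term. Form |a_n|^(1/n) and simplify:
|a_n|^(1/n) = n^(2/n)/5
Take the limit as n -> infinity: L = 1/5.
Since L = 1/5 < 1, the root test implies convergence.

converges


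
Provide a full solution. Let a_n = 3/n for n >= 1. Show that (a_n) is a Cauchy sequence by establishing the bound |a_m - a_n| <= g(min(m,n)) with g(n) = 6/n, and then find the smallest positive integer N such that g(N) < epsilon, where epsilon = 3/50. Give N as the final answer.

For any m, n >= 1, by the triangle inequality:
|a_m - a_n| = |3/m - 3/n| <= 3*1/m + 3*1/n <= 6/min(m,n).
So g(n) = 6/n bounds the Cauchy difference. Since g(n) -> 0, (a_n) is Cauchy.
Now solve g(N) < 3/50: 6/N < 3/50 <=> N > 6 / (3/50) = 100.
The smallest integer strictly greater than 100 is N = 101.
Check: g(101) = 6/101 = 6/101 < 3/50; g(100) = 3/50 >= 3/50. So N = 101.

101


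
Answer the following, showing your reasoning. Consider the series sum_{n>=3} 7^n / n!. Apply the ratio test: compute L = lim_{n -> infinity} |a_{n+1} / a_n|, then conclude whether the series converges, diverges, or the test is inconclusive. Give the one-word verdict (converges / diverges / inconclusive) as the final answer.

Let a_n denote the general term. Form the ratio a_{n+1}/a_n and simplify:
a_{n+1}/a_n = 7/(n + 1)
Take the limit as n -> infinity: L = 0.
Since L = 0 < 1, the ratio test implies the series converges.

converges


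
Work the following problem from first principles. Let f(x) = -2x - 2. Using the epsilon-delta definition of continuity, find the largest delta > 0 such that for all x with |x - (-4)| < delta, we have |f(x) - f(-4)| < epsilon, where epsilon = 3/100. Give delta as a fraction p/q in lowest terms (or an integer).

We compute f(-4) = -2*(-4) - 2 = 6.
|f(x) - f(-4)| = |-2x - 2 - (6)| = |-2(x - (-4))| = 2|x - (-4)|.
We need 2|x - (-4)| < 3/100, i.e. |x - (-4)| < 3/100 / 2 = 3/200.
So any delta <= 3/200 works. Conversely, if delta > 3/200, then x = -4 + 3/200 satisfies |x - (-4)| = 3/200 < delta but |f(x) - f(-4)| = 2 * 3/200 = 3/100, which is not < 3/100; so no larger delta works.
Hence the largest such delta is 3/200.

3/200


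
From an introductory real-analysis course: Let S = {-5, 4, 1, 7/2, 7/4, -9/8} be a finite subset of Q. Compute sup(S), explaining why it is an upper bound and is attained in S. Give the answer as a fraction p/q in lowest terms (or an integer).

S is finite, so sup(S) = max(S).
Sorted decreasing:
4, 7/2, 7/4, 1, -9/8, -5
The extremum is 4.
For every x in S, x <= 4. And 4 is in S, so it is attained.
Therefore sup(S) = 4.

4


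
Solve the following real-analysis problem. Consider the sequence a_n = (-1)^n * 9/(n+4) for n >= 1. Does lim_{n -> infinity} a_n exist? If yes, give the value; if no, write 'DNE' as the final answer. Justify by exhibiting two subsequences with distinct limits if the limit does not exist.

Examine the behaviour of a_n along subsequences.
Even-n subsequence a_{2k} = 9/(2k+4) -> 0. Odd-n subsequence a_{2k+1} = -9/(2k+5) -> 0. Both tend to 0, which suggests the limit is 0; verify directly.
|a_n - 0| = 9/(n+4) < 9/n for every n >= 1.
Given epsilon > 0, choose a positive integer N > 9/epsilon. Then for all n >= N, |a_n| < 9/n <= 9/N < epsilon.
So by the definition of the limit, lim a_n exists and equals 0.

0


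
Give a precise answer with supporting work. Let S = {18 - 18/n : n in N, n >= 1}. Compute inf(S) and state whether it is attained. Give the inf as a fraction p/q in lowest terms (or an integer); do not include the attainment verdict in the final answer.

Analysis:
- Values: 0, 9, 12, 27/2, ... strictly increasing.
- Minimum is 0 (n=1); inf = 0 (attained).
- 18 - 18/n -> 18 from below; sup = 18, not attained.
Conclusion: inf(S) = 0, attained in S.

0


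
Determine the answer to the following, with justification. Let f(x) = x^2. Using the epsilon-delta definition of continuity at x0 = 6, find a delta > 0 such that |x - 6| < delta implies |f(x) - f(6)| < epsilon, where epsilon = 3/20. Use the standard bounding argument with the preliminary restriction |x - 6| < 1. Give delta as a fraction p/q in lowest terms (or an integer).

Factor: |x^2 - (6)^2| = |x - 6| * |x + 6|.
Impose |x - 6| < 1 first. Then |x + 6| = |(x - 6) + 2*(6)| <= |x - 6| + 2*|6| < 1 + 12 = 13.
So |x^2 - (6)^2| < delta * 13.
We need delta * 13 <= 3/20, i.e. delta <= 3/20/13 = 3/260.
Since 3/260 < 1, this is tighter than 1; take delta = 3/260.
So delta = 3/260 works.

3/260


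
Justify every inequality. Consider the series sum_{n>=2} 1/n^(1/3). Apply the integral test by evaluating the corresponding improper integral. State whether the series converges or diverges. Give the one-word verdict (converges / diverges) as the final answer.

Let f(x) = x^(-1/3). Then f is positive, continuous, and decreasing on [2, infinity), so the integral test applies.
Compute the improper integral int_{2}^infinity f(x) dx:
  antiderivative F(x) = 3*x^(2/3)/2.
  As x -> infinity, F(x) -> infinity (since p = 1/3 < 1).
  So the integral diverges. By the integral test, the series diverges.

diverges


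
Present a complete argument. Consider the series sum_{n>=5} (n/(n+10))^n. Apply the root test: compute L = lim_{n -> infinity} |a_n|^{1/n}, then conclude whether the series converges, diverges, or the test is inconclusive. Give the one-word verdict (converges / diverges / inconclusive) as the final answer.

Let a_n denote the general term. Form |a_n|^(1/n) and simplify:
|a_n|^(1/n) = n/(n + 10)
Take the limit as n -> infinity: L = 1.
Since L = 1, the root test is inconclusive. (In fact a_n = (n/(n+10))^n -> e^(-10) != 0, so the nth-term test shows divergence; but the root test itself gives no conclusion.)

inconclusive


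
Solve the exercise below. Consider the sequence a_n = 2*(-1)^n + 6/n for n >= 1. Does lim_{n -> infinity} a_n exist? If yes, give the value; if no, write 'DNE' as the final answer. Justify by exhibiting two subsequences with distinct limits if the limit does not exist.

Examine the behaviour of a_n along subsequences.
a_{2k} = 2 + 6/(2k) -> 2. a_{2k+1} = -2 + 6/(2k+1) -> -2.
Since these two subsequential limits are 2 and -2, distinct, the full sequence cannot converge (a convergent sequence has all subsequences tending to the same limit). So lim a_n does not exist.

DNE


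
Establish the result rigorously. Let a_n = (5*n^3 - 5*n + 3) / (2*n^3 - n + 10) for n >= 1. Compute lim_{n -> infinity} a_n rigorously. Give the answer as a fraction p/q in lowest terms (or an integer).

Divide numerator and denominator by n^3, the highest power:
numerator / n^3 = 5 - 5/n^2 + 3/n^3
denominator / n^3 = 2 - 1/n^2 + 10/n^3
As n -> infinity, all terms of the form c/n^k (k >= 1) tend to 0.
So numerator / n^3 -> 5 and denominator / n^3 -> 2.
Therefore lim a_n = 5/2.

5/2


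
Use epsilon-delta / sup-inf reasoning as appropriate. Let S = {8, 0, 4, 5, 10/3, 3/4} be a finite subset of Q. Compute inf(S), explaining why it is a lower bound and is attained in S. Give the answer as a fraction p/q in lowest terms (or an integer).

S is finite, so inf(S) = min(S).
Sorted increasing:
0, 3/4, 10/3, 4, 5, 8
The extremum is 0.
For every x in S, x >= 0. And 0 is in S, so it is attained.
Therefore inf(S) = 0.

0


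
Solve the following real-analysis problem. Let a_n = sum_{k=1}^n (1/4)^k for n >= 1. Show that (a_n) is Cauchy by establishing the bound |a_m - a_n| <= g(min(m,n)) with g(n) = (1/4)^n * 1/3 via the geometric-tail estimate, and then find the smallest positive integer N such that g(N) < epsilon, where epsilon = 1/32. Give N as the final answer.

For m > n >= 1: |a_m - a_n| = sum_{k=n+1}^m (1/4)^k < sum_{k=n+1}^infinity (1/4)^k = (1/4)^(n+1) / (1 - 1/4) = (1/4)^n * (1/4) * (4/3) = (1/4)^n * 1/3.
So g(n) = (1/4)^n / 3. Since g(n) -> 0, (a_n) is Cauchy.
Now solve g(N) < 1/32: (1/4)^N / 3 < 1/32 <=> 4^N > 1 / (3 * 1/32) = 32/3.
Check powers of 4: 4^1 = 4 <= 32/3, 4^2 = 16 > 32/3.
So the smallest such N is 2. Check: g(2) = 1/(3 * 16) = 1/48 < 1/32.

2


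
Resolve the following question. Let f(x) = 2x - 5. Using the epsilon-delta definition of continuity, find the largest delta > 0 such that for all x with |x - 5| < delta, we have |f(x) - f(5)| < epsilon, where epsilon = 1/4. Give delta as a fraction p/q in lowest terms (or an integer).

We compute f(5) = 2*(5) - 5 = 5.
|f(x) - f(5)| = |2x - 5 - (5)| = |2(x - 5)| = 2|x - 5|.
We need 2|x - 5| < 1/4, i.e. |x - 5| < 1/4 / 2 = 1/8.
So any delta <= 1/8 works. Conversely, if delta > 1/8, then x = 5 + 1/8 satisfies |x - 5| = 1/8 < delta but |f(x) - f(5)| = 2 * 1/8 = 1/4, which is not < 1/4; so no larger delta works.
Hence the largest such delta is 1/8.

1/8


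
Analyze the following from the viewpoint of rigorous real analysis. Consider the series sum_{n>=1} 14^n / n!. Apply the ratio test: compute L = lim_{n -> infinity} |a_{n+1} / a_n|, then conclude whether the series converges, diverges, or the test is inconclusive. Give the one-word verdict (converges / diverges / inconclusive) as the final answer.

Let a_n denote the general term. Form the ratio a_{n+1}/a_n and simplify:
a_{n+1}/a_n = 14/(n + 1)
Take the limit as n -> infinity: L = 0.
Since L = 0 < 1, the ratio test implies the series converges.

converges


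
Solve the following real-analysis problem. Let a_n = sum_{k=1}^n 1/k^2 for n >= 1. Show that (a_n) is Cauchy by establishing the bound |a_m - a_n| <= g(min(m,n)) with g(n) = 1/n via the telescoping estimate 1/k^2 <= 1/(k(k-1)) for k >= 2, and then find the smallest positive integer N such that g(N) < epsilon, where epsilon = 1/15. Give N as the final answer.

For m > n >= 1: |a_m - a_n| = sum_{k=n+1}^m 1/k^2.
Use 1/k^2 <= 1/(k(k-1)) = 1/(k-1) - 1/k for k >= 2:
sum_{k=n+1}^m 1/k^2 <= sum_{k=n+1}^m (1/(k-1) - 1/k) = 1/n - 1/m <= 1/n.
By symmetry the same bound holds with n,m swapped, so |a_m - a_n| <= 1/min(m,n) = g(min(m,n)). Since g(n) -> 0, (a_n) is Cauchy.
Now solve g(N) < 1/15: 1/N < 1/15 <=> N > 1/(1/15) = 15.
The smallest integer strictly greater than 15 is N = 16.
Check: g(16) = 1/16 < 1/15; g(15) = 1/15 >= 1/15. So N = 16.

16


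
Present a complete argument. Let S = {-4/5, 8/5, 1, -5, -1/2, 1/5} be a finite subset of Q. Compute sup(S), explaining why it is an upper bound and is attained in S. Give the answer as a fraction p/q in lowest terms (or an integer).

S is finite, so sup(S) = max(S).
Sorted decreasing:
8/5, 1, 1/5, -1/2, -4/5, -5
The extremum is 8/5.
For every x in S, x <= 8/5. And 8/5 is in S, so it is attained.
Therefore sup(S) = 8/5.

8/5


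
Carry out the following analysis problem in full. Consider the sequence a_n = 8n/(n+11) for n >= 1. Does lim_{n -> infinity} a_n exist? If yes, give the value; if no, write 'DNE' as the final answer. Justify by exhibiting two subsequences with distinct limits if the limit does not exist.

Examine the behaviour of a_n along subsequences.
Even-n subsequence a_{2k} = 8(2k)/(2k+11) -> 8. Odd-n subsequence a_{2k+1} = 8(2k+1)/(2k+12) -> 8. Both tend to 8, which suggests the limit is 8; verify directly.
|a_n - 8| = |8n - 8(n+11)| / (n+11) = 88/(n+11) < 88/n for every n >= 1.
Given epsilon > 0, choose a positive integer N > 88/epsilon. Then for all n >= N, |a_n - 8| < 88/n <= 88/N < epsilon.
So by the definition of the limit, lim a_n exists and equals 8.

8


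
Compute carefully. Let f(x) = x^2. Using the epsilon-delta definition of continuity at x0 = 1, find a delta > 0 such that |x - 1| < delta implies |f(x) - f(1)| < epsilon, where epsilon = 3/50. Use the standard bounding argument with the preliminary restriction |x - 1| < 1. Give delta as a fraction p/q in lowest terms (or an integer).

Factor: |x^2 - (1)^2| = |x - 1| * |x + 1|.
Impose |x - 1| < 1 first. Then |x + 1| = |(x - 1) + 2*(1)| <= |x - 1| + 2*|1| < 1 + 2 = 3.
So |x^2 - (1)^2| < delta * 3.
We need delta * 3 <= 3/50, i.e. delta <= 3/50/3 = 1/50.
Since 1/50 < 1, this is tighter than 1; take delta = 1/50.
So delta = 1/50 works.

1/50


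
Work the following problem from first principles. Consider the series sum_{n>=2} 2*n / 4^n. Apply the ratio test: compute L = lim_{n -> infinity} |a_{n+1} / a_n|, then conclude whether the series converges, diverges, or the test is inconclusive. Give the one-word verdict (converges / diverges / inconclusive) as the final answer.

Let a_n denote the general term. Form the ratio a_{n+1}/a_n and simplify:
a_{n+1}/a_n = (n + 1)/(4*n)
Take the limit as n -> infinity: L = 1/4.
Since L = 1/4 < 1, the ratio test implies the series converges.

converges


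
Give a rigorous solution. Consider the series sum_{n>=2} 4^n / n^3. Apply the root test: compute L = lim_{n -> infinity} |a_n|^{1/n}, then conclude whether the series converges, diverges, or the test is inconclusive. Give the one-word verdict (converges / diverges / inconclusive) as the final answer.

Let a_n denote the general term. Form |a_n|^(1/n) and simplify:
|a_n|^(1/n) = 4/n^(3/n)
Take the limit as n -> infinity: L = 4.
Since L = 4 > 1, the root test implies divergence.

diverges


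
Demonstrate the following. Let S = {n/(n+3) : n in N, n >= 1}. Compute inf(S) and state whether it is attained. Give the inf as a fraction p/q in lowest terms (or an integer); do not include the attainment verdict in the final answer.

Analysis:
- Values: 1/4, 2/5, 1/2, 4/7, ... strictly increasing.
- Minimum is 1/4 (n=1); inf = 1/4 (attained).
- n/(n+3) = 1 - 3/(n+3) -> 1 from below as n -> infinity, and never equals 1.
- So sup = 1 (not attained).
Conclusion: inf(S) = 1/4, attained in S.

1/4


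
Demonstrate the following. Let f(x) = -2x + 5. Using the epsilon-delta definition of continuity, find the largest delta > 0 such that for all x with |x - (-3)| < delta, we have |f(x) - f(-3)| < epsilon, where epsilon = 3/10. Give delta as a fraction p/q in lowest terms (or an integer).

We compute f(-3) = -2*(-3) + 5 = 11.
|f(x) - f(-3)| = |-2x + 5 - (11)| = |-2(x - (-3))| = 2|x - (-3)|.
We need 2|x - (-3)| < 3/10, i.e. |x - (-3)| < 3/10 / 2 = 3/20.
So any delta <= 3/20 works. Conversely, if delta > 3/20, then x = -3 + 3/20 satisfies |x - (-3)| = 3/20 < delta but |f(x) - f(-3)| = 2 * 3/20 = 3/10, which is not < 3/10; so no larger delta works.
Hence the largest such delta is 3/20.

3/20


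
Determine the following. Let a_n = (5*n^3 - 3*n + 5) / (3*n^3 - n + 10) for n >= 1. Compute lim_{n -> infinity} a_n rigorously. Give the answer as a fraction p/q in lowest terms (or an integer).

Divide numerator and denominator by n^3, the highest power:
numerator / n^3 = 5 - 3/n^2 + 5/n^3
denominator / n^3 = 3 - 1/n^2 + 10/n^3
As n -> infinity, all terms of the form c/n^k (k >= 1) tend to 0.
So numerator / n^3 -> 5 and denominator / n^3 -> 3.
Therefore lim a_n = 5/3.

5/3


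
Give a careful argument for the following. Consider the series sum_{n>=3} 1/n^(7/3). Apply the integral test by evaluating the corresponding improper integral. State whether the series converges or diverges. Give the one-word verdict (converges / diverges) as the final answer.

Let f(x) = x^(-7/3). Then f is positive, continuous, and decreasing on [3, infinity), so the integral test applies.
Compute the improper integral int_{3}^infinity f(x) dx:
  antiderivative F(x) = -3/(4*x^(4/3)).
  As x -> infinity, F(x) -> 0 (since p = 7/3 > 1).
  So int = F(infinity) - F(3) = 0 - (-3^(2/3)/12) = 3^(2/3)/12.
  Finite, so by the integral test, the series converges.

converges


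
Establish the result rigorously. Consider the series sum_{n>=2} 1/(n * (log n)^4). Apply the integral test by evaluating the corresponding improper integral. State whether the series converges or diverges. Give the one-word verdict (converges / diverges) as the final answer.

Let f(x) = 1/(x*log(x)^4). Then f is positive, continuous, and decreasing on [2, infinity), so the integral test applies.
Compute the improper integral int_{2}^infinity f(x) dx:
  antiderivative F(x) = -1/(3*log(x)^3).
  F(x) -> 0 as x -> infinity.  int = 0 - F(2) = 1/(3*log(2)^3) < infinity. By the integral test, the series converges.

converges


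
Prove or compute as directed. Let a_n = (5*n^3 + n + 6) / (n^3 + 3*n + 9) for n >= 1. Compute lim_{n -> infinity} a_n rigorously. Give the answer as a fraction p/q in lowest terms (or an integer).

Divide numerator and denominator by n^3, the highest power:
numerator / n^3 = 5 + n^(-2) + 6/n^3
denominator / n^3 = 1 + 3/n^2 + 9/n^3
As n -> infinity, all terms of the form c/n^k (k >= 1) tend to 0.
So numerator / n^3 -> 5 and denominator / n^3 -> 1.
Therefore lim a_n = 5.

5


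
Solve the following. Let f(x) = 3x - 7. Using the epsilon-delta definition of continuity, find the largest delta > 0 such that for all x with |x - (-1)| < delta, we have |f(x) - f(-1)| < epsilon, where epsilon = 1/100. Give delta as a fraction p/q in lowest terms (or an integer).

We compute f(-1) = 3*(-1) - 7 = -10.
|f(x) - f(-1)| = |3x - 7 - (-10)| = |3(x - (-1))| = 3|x - (-1)|.
We need 3|x - (-1)| < 1/100, i.e. |x - (-1)| < 1/100 / 3 = 1/300.
So any delta <= 1/300 works. Conversely, if delta > 1/300, then x = -1 + 1/300 satisfies |x - (-1)| = 1/300 < delta but |f(x) - f(-1)| = 3 * 1/300 = 1/100, which is not < 1/100; so no larger delta works.
Hence the largest such delta is 1/300.

1/300


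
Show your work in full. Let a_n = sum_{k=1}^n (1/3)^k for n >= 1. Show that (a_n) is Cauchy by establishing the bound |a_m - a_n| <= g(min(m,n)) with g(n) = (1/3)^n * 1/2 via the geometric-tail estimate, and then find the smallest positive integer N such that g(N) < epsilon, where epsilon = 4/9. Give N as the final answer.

For m > n >= 1: |a_m - a_n| = sum_{k=n+1}^m (1/3)^k < sum_{k=n+1}^infinity (1/3)^k = (1/3)^(n+1) / (1 - 1/3) = (1/3)^n * (1/3) * (3/2) = (1/3)^n * 1/2.
So g(n) = (1/3)^n / 2. Since g(n) -> 0, (a_n) is Cauchy.
Now solve g(N) < 4/9: (1/3)^N / 2 < 4/9 <=> 3^N > 1 / (2 * 4/9) = 9/8.
Check powers of 3: 3^0 = 1 <= 9/8, 3^1 = 3 > 9/8.
So the smallest such N is 1. Check: g(1) = 1/(2 * 3) = 1/6 < 4/9.

1


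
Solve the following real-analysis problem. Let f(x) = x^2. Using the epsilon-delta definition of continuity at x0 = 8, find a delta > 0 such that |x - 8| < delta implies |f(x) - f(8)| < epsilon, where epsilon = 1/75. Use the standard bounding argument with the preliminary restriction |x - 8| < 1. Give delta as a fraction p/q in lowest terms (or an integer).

Factor: |x^2 - (8)^2| = |x - 8| * |x + 8|.
Impose |x - 8| < 1 first. Then |x + 8| = |(x - 8) + 2*(8)| <= |x - 8| + 2*|8| < 1 + 16 = 17.
So |x^2 - (8)^2| < delta * 17.
We need delta * 17 <= 1/75, i.e. delta <= 1/75/17 = 1/1275.
Since 1/1275 < 1, this is tighter than 1; take delta = 1/1275.
So delta = 1/1275 works.

1/1275


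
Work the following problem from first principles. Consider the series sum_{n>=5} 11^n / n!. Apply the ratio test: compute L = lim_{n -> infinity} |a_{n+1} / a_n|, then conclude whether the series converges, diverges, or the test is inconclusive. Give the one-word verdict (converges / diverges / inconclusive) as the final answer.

Let a_n denote the general term. Form the ratio a_{n+1}/a_n and simplify:
a_{n+1}/a_n = 11/(n + 1)
Take the limit as n -> infinity: L = 0.
Since L = 0 < 1, the ratio test implies the series converges.

converges


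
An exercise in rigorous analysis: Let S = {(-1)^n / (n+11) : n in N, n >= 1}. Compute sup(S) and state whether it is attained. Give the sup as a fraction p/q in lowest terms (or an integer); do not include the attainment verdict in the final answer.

Analysis:
- Values: -1/12, 1/13, -1/14, 1/15, -1/16, ...
- Positive terms (even n): 1/(2+11), 1/(4+11), ... decreasing -> max = 1/13 (n=2).
- Negative terms (odd n): -1/(1+11), -1/(3+11), ... increasing -> min = -1/12 (n=1).
- So sup = 1/13 (attained at n=2); inf = -1/12 (attained at n=1).
Conclusion: sup(S) = 1/13, attained in S.

1/13


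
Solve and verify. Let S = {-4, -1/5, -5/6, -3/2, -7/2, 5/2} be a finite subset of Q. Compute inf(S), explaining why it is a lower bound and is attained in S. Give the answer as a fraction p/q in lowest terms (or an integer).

S is finite, so inf(S) = min(S).
Sorted increasing:
-4, -7/2, -3/2, -5/6, -1/5, 5/2
The extremum is -4.
For every x in S, x >= -4. And -4 is in S, so it is attained.
Therefore inf(S) = -4.

-4


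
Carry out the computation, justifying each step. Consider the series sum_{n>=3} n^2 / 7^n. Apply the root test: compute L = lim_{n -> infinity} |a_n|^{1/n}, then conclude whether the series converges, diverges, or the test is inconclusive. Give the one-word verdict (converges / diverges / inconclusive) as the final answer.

Let a_n denote the general term. Form |a_n|^(1/n) and simplify:
|a_n|^(1/n) = n^(2/n)/7
Take the limit as n -> infinity: L = 1/7.
Since L = 1/7 < 1, the root test implies convergence.

converges


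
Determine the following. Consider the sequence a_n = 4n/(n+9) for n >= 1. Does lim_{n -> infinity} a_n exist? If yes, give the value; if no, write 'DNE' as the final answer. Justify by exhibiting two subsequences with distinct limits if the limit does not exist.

Examine the behaviour of a_n along subsequences.
Even-n subsequence a_{2k} = 4(2k)/(2k+9) -> 4. Odd-n subsequence a_{2k+1} = 4(2k+1)/(2k+10) -> 4. Both tend to 4, which suggests the limit is 4; verify directly.
|a_n - 4| = |4n - 4(n+9)| / (n+9) = 36/(n+9) < 36/n for every n >= 1.
Given epsilon > 0, choose a positive integer N > 36/epsilon. Then for all n >= N, |a_n - 4| < 36/n <= 36/N < epsilon.
So by the definition of the limit, lim a_n exists and equals 4.

4


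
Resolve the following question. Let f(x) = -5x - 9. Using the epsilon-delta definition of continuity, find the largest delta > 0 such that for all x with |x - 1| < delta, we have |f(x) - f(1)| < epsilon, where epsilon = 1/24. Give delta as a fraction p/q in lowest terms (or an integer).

We compute f(1) = -5*(1) - 9 = -14.
|f(x) - f(1)| = |-5x - 9 - (-14)| = |-5(x - 1)| = 5|x - 1|.
We need 5|x - 1| < 1/24, i.e. |x - 1| < 1/24 / 5 = 1/120.
So any delta <= 1/120 works. Conversely, if delta > 1/120, then x = 1 + 1/120 satisfies |x - 1| = 1/120 < delta but |f(x) - f(1)| = 5 * 1/120 = 1/24, which is not < 1/24; so no larger delta works.
Hence the largest such delta is 1/120.

1/120


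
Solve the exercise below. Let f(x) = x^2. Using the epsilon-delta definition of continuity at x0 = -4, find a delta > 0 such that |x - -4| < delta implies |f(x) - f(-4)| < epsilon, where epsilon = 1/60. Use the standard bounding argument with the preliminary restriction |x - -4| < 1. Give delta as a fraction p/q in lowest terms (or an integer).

Factor: |x^2 - (-4)^2| = |x - -4| * |x + -4|.
Impose |x - -4| < 1 first. Then |x + -4| = |(x - -4) + 2*(-4)| <= |x - -4| + 2*|-4| < 1 + 8 = 9.
So |x^2 - (-4)^2| < delta * 9.
We need delta * 9 <= 1/60, i.e. delta <= 1/60/9 = 1/540.
Since 1/540 < 1, this is tighter than 1; take delta = 1/540.
So delta = 1/540 works.

1/540


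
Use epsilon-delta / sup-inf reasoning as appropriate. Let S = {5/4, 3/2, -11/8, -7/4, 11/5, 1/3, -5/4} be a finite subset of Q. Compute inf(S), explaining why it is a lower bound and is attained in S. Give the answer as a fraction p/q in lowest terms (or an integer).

S is finite, so inf(S) = min(S).
Sorted increasing:
-7/4, -11/8, -5/4, 1/3, 5/4, 3/2, 11/5
The extremum is -7/4.
For every x in S, x >= -7/4. And -7/4 is in S, so it is attained.
Therefore inf(S) = -7/4.

-7/4


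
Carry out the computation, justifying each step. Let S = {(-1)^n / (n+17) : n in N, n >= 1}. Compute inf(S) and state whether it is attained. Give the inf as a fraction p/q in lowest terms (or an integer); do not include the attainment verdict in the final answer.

Analysis:
- Values: -1/18, 1/19, -1/20, 1/21, -1/22, ...
- Positive terms (even n): 1/(2+17), 1/(4+17), ... decreasing -> max = 1/19 (n=2).
- Negative terms (odd n): -1/(1+17), -1/(3+17), ... increasing -> min = -1/18 (n=1).
- So sup = 1/19 (attained at n=2); inf = -1/18 (attained at n=1).
Conclusion: inf(S) = -1/18, attained in S.

-1/18


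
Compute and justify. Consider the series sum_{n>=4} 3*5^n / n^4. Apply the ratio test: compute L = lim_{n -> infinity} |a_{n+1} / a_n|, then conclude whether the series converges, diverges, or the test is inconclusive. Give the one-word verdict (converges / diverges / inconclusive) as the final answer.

Let a_n denote the general term. Form the ratio a_{n+1}/a_n and simplify:
a_{n+1}/a_n = 5*n^4/(n + 1)^4
Take the limit as n -> infinity: L = 5.
Since L = 5 > 1 (or L = infinity), the ratio test implies the series diverges.

diverges


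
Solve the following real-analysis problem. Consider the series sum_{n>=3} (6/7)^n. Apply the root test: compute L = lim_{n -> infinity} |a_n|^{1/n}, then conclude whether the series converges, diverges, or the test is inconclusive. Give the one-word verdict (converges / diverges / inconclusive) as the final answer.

Let a_n denote the general term. Form |a_n|^(1/n) and simplify:
|a_n|^(1/n) = 6/7
Take the limit as n -> infinity: L = 6/7.
Since L = 6/7 < 1, the root test implies convergence.

converges


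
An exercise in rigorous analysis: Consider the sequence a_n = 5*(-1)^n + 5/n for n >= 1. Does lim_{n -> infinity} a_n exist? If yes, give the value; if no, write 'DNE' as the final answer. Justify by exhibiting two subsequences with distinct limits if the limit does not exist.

Examine the behaviour of a_n along subsequences.
a_{2k} = 5 + 5/(2k) -> 5. a_{2k+1} = -5 + 5/(2k+1) -> -5.
Since these two subsequential limits are 5 and -5, distinct, the full sequence cannot converge (a convergent sequence has all subsequences tending to the same limit). So lim a_n does not exist.

DNE


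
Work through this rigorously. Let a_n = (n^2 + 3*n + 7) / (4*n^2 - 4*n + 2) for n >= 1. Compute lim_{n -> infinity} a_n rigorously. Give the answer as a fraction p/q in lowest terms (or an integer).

Divide numerator and denominator by n^2, the highest power:
numerator / n^2 = 1 + 3/n + 7/n^2
denominator / n^2 = 4 - 4/n + 2/n^2
As n -> infinity, all terms of the form c/n^k (k >= 1) tend to 0.
So numerator / n^2 -> 1 and denominator / n^2 -> 4.
Therefore lim a_n = 1/4.

1/4


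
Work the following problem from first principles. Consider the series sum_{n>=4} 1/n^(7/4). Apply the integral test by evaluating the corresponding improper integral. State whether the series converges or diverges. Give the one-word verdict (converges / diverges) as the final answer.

Let f(x) = x^(-7/4). Then f is positive, continuous, and decreasing on [4, infinity), so the integral test applies.
Compute the improper integral int_{4}^infinity f(x) dx:
  antiderivative F(x) = -4/(3*x^(3/4)).
  As x -> infinity, F(x) -> 0 (since p = 7/4 > 1).
  So int = F(infinity) - F(4) = 0 - (-sqrt(2)/3) = sqrt(2)/3.
  Finite, so by the integral test, the series converges.

converges


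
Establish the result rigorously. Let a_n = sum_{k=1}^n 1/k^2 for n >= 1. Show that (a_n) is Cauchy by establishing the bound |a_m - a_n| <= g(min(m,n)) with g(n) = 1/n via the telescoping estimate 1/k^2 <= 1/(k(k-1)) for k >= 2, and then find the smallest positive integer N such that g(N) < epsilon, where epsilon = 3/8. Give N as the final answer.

For m > n >= 1: |a_m - a_n| = sum_{k=n+1}^m 1/k^2.
Use 1/k^2 <= 1/(k(k-1)) = 1/(k-1) - 1/k for k >= 2:
sum_{k=n+1}^m 1/k^2 <= sum_{k=n+1}^m (1/(k-1) - 1/k) = 1/n - 1/m <= 1/n.
By symmetry the same bound holds with n,m swapped, so |a_m - a_n| <= 1/min(m,n) = g(min(m,n)). Since g(n) -> 0, (a_n) is Cauchy.
Now solve g(N) < 3/8: 1/N < 3/8 <=> N > 1/(3/8) = 8/3.
The smallest integer strictly greater than 8/3 is N = 3.
Check: g(3) = 1/3 < 3/8; g(2) = 1/2 >= 3/8. So N = 3.

3
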